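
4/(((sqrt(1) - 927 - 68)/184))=-368/497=-0.74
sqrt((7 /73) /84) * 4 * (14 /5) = 28 * sqrt(219) /1095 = 0.38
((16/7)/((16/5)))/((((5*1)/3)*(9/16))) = 16/21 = 0.76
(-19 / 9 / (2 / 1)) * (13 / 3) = -247 / 54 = -4.57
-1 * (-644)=644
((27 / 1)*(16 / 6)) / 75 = 24 / 25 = 0.96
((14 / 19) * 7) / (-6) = -49 / 57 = -0.86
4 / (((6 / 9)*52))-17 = -439 / 26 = -16.88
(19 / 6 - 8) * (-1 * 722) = 10469 / 3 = 3489.67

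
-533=-533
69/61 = 1.13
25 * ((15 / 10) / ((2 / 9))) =675 / 4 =168.75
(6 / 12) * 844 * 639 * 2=539316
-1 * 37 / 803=-37 / 803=-0.05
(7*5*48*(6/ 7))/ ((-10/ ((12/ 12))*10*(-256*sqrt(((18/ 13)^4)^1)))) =169/ 5760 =0.03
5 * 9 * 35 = 1575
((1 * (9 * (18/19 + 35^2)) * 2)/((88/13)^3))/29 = 460572489/187745536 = 2.45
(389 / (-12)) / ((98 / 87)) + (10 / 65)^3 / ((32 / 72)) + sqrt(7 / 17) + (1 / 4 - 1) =-25423219 / 861224 + sqrt(119) / 17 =-28.88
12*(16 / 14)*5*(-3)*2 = -2880 / 7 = -411.43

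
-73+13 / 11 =-790 / 11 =-71.82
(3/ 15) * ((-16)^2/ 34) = 128/ 85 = 1.51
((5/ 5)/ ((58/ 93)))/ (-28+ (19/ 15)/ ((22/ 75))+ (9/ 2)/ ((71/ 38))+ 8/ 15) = -1089495/ 14092231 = -0.08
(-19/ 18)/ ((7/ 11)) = -209/ 126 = -1.66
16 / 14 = 8 / 7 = 1.14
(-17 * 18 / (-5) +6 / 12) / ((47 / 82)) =25297 / 235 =107.65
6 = 6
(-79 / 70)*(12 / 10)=-1.35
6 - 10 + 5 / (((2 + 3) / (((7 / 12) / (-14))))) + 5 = 23 / 24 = 0.96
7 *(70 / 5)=98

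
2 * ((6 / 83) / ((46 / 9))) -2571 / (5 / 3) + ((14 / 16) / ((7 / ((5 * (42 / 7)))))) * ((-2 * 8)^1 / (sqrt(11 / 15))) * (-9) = -14723847 / 9545 + 540 * sqrt(165) / 11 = -911.99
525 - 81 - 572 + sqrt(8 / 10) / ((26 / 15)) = -128 + 3 * sqrt(5) / 13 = -127.48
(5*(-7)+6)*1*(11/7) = -319/7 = -45.57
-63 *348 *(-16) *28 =9821952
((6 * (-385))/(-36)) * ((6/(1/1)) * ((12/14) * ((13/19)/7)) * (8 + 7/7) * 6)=231660/133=1741.80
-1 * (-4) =4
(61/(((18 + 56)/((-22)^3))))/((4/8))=-649528/37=-17554.81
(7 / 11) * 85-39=166 / 11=15.09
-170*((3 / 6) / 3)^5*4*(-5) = 425 / 972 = 0.44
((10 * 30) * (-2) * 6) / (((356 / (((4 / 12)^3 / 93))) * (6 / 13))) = -650 / 74493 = -0.01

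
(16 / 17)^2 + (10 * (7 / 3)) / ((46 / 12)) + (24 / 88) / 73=37237385 / 5337541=6.98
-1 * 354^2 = -125316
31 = 31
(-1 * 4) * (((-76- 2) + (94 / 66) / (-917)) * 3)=936.02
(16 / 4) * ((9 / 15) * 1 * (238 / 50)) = 1428 / 125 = 11.42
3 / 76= 0.04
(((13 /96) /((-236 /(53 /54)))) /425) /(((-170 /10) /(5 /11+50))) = 25493 /6482108160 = 0.00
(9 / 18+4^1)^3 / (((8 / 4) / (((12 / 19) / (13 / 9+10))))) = 19683 / 7828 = 2.51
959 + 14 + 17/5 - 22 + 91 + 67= 5562/5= 1112.40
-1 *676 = -676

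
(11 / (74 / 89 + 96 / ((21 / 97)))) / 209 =623 / 5258706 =0.00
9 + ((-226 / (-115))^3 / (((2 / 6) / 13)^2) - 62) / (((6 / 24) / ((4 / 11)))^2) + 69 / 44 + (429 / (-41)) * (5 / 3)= 732954041006989 / 30180243500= 24285.89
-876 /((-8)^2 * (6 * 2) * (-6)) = 73 /384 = 0.19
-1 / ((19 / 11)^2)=-121 / 361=-0.34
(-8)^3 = -512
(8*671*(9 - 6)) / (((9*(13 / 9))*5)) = 16104 / 65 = 247.75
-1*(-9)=9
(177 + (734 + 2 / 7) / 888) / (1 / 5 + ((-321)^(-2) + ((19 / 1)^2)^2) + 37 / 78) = 616950946365 / 452136775089139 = 0.00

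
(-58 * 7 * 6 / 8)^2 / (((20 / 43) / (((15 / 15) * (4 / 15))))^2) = 76195441 / 2500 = 30478.18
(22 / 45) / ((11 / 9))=2 / 5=0.40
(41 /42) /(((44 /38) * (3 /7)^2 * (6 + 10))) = 5453 /19008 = 0.29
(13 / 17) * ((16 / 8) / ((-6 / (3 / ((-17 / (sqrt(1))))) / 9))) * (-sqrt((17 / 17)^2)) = -117 / 289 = -0.40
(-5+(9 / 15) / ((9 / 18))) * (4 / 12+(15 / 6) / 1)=-323 / 30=-10.77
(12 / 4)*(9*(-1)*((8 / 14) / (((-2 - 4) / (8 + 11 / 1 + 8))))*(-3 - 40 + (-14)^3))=-1354482 / 7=-193497.43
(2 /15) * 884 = 1768 /15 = 117.87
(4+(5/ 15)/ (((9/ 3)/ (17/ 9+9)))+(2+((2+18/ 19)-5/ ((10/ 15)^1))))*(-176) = -719752/ 1539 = -467.68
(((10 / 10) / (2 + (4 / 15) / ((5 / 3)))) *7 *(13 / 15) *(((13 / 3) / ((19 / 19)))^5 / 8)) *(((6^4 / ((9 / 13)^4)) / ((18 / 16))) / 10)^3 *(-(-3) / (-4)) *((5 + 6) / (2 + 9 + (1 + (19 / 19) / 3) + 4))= -5066790815627392304820224 / 148275506652525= -34171461828.16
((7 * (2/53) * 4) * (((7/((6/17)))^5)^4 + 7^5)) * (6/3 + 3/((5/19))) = 152093996071646077401566116361885864758428277/121110248327086080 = 1255830932332673124425662000.00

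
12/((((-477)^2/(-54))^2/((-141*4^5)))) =-770048/7890481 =-0.10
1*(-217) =-217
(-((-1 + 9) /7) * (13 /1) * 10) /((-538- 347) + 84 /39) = 13520 /80339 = 0.17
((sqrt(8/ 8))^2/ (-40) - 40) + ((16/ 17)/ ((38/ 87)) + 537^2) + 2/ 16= 931309953/ 3230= 288331.25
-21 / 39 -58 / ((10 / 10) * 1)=-761 / 13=-58.54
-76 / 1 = -76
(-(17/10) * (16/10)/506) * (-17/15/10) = 289/474375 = 0.00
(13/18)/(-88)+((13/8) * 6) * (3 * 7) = 324311/1584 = 204.74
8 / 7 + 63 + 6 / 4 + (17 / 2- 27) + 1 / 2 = 667 / 14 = 47.64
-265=-265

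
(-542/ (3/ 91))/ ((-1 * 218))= 24661/ 327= 75.42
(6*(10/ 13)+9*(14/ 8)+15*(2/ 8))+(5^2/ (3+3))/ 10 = 3827/ 156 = 24.53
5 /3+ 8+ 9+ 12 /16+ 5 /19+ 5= 5627 /228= 24.68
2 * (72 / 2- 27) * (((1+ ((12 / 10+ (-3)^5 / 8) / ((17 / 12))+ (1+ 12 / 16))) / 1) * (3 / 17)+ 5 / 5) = -111789 / 2890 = -38.68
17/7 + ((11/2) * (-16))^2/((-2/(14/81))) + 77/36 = -664.67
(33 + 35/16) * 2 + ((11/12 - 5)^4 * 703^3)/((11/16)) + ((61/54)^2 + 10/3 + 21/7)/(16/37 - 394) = 131245322955676631651/934181424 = 140492327918.18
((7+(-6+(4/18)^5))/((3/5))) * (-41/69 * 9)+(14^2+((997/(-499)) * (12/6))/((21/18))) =183.66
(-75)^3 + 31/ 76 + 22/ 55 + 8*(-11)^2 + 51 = -159924973/ 380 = -420855.19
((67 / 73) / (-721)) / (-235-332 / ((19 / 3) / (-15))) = -1273 / 551330675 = -0.00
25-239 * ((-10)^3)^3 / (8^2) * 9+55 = 33609375080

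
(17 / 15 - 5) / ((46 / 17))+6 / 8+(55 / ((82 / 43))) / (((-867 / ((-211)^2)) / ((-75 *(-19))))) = -34509518181263 / 16351620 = -2110464.78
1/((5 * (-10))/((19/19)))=-1/50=-0.02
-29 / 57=-0.51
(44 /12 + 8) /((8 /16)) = 70 /3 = 23.33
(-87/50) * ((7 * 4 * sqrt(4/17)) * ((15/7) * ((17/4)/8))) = -261 * sqrt(17)/40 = -26.90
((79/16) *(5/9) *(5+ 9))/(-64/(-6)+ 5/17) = 47005/13416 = 3.50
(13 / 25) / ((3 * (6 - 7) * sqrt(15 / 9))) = -13 * sqrt(15) / 375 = -0.13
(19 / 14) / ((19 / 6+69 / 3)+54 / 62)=1767 / 35203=0.05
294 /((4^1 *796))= 147 /1592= 0.09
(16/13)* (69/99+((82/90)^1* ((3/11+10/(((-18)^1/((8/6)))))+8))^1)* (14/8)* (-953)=-2695937888/173745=-15516.64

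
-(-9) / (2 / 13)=117 / 2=58.50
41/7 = 5.86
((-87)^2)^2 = 57289761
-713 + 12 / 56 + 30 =-9559 / 14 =-682.79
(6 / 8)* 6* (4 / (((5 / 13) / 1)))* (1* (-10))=-468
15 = 15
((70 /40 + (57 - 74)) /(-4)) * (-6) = -183 /8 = -22.88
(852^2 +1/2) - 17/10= 3629514/5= 725902.80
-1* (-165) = 165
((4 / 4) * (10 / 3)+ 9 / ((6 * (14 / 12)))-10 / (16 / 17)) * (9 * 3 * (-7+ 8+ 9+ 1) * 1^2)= -99891 / 56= -1783.77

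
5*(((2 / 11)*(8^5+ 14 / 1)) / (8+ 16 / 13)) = 213083 / 66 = 3228.53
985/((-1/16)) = -15760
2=2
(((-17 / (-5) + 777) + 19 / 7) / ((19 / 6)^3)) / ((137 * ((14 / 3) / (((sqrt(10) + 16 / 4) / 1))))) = 8880516 * sqrt(10) / 230222335 + 35522064 / 230222335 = 0.28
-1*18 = -18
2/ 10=0.20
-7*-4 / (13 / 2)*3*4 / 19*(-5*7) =-23520 / 247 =-95.22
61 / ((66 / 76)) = 2318 / 33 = 70.24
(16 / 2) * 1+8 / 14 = 60 / 7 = 8.57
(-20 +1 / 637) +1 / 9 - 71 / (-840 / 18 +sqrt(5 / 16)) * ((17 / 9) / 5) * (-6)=-41949738746 / 1797610815 - 28968 * sqrt(5) / 1567775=-23.38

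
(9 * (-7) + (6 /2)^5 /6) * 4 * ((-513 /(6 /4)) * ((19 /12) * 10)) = 487350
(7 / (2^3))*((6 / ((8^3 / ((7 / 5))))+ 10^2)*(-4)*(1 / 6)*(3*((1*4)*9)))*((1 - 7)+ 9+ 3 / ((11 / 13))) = -72587907 / 1760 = -41243.13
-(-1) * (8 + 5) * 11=143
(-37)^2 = 1369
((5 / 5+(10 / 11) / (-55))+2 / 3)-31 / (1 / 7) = -78172 / 363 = -215.35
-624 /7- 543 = -4425 /7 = -632.14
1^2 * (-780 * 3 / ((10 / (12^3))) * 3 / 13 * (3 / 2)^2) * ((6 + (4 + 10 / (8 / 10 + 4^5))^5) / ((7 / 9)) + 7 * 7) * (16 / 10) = -231889959953139657090456 / 496829551081745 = -466739467.18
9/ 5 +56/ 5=13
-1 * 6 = -6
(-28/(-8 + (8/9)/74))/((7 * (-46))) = -333/30590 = -0.01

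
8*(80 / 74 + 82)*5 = 3323.24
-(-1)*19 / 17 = 19 / 17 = 1.12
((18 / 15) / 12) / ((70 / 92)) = 23 / 175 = 0.13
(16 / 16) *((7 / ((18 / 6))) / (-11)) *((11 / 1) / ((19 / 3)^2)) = -21 / 361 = -0.06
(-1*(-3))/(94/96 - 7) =-0.50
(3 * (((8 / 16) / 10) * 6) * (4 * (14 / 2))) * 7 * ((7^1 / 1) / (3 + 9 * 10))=2058 / 155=13.28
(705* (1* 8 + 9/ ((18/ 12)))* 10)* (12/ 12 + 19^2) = 35729400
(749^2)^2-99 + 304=314722122206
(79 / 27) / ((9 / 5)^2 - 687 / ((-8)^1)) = 15800 / 481221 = 0.03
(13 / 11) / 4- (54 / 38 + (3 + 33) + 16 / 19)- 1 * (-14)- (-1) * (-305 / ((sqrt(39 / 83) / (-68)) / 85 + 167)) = -151600227200997287 / 5877333080817836- 1762900 * sqrt(3237) / 77333330010761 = -25.79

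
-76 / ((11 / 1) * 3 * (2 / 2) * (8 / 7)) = -133 / 66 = -2.02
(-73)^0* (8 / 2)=4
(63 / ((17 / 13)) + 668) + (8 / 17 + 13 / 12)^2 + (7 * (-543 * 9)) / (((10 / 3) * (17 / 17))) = -1985938171 / 208080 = -9544.11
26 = 26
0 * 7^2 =0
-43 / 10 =-4.30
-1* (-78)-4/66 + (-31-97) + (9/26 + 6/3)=-40939/858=-47.71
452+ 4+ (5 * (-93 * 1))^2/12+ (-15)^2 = 74799/4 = 18699.75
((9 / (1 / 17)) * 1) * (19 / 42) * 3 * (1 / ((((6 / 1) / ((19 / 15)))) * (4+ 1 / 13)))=79781 / 7420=10.75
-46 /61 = -0.75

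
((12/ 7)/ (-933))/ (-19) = 0.00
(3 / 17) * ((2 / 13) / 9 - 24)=-2806 / 663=-4.23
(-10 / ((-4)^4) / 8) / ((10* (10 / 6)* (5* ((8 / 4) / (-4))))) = 3 / 25600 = 0.00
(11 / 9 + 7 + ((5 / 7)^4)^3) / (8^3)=1026452518499 / 63780651422208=0.02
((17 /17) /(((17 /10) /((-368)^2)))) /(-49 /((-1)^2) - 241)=-135424 /493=-274.69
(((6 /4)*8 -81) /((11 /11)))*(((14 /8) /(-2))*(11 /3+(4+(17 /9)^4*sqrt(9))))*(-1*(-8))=16146368 /729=22148.65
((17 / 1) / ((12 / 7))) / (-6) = -119 / 72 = -1.65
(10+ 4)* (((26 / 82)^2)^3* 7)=473027282 / 4750104241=0.10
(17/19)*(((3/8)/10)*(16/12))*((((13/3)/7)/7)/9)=221/502740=0.00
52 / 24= 13 / 6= 2.17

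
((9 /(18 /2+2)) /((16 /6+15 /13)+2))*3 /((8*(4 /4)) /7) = 7371 /19976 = 0.37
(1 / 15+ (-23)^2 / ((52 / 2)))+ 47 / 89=726859 / 34710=20.94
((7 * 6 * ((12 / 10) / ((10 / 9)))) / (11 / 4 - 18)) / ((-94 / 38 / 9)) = 775656 / 71675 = 10.82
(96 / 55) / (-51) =-32 / 935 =-0.03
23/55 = 0.42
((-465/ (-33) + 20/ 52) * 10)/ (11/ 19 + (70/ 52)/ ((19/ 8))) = 393300/ 3113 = 126.34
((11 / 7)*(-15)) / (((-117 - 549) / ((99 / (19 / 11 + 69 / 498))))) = 1657095 / 882413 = 1.88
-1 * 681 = -681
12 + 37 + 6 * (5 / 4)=113 / 2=56.50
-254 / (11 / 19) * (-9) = 43434 / 11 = 3948.55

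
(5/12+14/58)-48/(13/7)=-113951/4524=-25.19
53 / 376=0.14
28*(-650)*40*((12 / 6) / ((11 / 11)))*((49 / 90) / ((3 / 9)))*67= -478004800 / 3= -159334933.33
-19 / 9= -2.11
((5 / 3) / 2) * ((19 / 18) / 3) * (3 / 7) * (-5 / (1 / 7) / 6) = -475 / 648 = -0.73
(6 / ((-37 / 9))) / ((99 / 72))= -432 / 407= -1.06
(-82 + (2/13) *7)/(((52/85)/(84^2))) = -157736880/169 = -933354.32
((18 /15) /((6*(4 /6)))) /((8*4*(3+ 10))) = 3 /4160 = 0.00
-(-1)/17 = 1/17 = 0.06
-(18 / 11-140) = 1522 / 11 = 138.36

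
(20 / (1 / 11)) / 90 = 22 / 9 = 2.44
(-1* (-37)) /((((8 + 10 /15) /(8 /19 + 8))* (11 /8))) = 71040 /2717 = 26.15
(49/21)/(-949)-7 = -19936/2847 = -7.00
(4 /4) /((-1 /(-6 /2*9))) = 27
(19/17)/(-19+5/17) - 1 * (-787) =250247/318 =786.94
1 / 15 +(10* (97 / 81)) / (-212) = 437 / 42930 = 0.01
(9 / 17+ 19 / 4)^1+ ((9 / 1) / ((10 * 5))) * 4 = 10199 / 1700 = 6.00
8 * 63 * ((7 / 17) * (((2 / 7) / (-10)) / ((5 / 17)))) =-504 / 25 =-20.16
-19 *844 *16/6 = -128288/3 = -42762.67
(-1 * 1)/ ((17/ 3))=-3/ 17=-0.18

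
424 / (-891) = -424 / 891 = -0.48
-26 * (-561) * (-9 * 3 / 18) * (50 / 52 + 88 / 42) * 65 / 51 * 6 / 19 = -3580005 / 133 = -26917.33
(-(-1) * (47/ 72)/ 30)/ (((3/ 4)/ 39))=611/ 540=1.13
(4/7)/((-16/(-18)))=9/14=0.64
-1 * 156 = -156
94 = 94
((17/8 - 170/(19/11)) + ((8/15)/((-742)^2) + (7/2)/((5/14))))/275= -27144318947/86300907000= -0.31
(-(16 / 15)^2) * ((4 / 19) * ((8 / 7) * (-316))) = 2588672 / 29925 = 86.51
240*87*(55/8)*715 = 102638250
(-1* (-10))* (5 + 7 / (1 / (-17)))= -1140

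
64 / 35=1.83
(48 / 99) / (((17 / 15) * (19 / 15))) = 1200 / 3553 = 0.34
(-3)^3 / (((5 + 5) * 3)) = -9 / 10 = -0.90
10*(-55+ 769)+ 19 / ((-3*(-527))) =11288359 / 1581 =7140.01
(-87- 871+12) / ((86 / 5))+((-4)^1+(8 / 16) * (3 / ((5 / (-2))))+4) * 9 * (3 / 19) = -5306 / 95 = -55.85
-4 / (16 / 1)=-1 / 4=-0.25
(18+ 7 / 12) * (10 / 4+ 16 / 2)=1561 / 8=195.12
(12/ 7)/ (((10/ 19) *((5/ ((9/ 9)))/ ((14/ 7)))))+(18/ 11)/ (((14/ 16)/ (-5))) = -15492/ 1925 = -8.05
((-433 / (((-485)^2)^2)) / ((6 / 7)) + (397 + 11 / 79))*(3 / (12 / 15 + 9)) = 121.57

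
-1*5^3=-125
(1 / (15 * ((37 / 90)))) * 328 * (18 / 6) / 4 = 1476 / 37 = 39.89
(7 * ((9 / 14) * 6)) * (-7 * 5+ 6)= -783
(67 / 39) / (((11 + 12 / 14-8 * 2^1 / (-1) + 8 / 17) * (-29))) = -7973 / 3812601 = -0.00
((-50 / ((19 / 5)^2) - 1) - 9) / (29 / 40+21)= -194400 / 313709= -0.62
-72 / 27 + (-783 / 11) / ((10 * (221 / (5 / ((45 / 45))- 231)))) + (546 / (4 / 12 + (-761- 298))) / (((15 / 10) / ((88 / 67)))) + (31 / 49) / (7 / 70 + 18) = 36094671963437 / 8602331652915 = 4.20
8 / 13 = 0.62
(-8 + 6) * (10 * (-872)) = 17440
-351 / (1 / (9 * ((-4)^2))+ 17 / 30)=-252720 / 413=-611.91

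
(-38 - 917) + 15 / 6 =-1905 / 2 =-952.50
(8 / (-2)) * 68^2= -18496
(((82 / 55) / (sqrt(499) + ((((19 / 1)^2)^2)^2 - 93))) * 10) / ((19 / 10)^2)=5064189679040 / 20825469831506584104801 - 3280 * sqrt(499) / 229080168146572425152811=0.00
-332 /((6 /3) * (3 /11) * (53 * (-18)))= 913 /1431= 0.64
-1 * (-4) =4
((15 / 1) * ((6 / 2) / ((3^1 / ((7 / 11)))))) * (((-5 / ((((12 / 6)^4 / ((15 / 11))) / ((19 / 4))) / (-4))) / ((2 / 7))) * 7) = 7331625 / 3872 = 1893.50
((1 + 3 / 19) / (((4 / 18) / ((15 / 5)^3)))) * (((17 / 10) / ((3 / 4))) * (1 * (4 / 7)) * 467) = 56589192 / 665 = 85096.53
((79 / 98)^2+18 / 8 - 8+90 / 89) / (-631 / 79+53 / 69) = 9525726069 / 16818179056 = 0.57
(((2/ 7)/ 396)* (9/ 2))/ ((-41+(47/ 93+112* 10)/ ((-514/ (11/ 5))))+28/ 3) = -119505/ 1342098758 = -0.00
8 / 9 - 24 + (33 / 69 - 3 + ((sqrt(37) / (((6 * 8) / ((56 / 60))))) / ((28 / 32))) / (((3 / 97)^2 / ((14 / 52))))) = -5306 / 207 + 65863 * sqrt(37) / 10530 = 12.41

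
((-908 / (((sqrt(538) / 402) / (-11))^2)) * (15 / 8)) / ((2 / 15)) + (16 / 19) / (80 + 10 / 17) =-3249600949052957 / 7002070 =-464091468.53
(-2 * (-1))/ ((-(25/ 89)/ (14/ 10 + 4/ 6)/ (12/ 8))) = -22.07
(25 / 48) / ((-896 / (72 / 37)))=-75 / 66304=-0.00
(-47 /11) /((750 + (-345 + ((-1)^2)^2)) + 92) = -47 /5478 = -0.01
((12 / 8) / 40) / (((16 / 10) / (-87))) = -261 / 128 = -2.04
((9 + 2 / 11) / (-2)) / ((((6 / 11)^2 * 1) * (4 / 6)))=-1111 / 48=-23.15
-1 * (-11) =11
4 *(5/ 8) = 5/ 2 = 2.50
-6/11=-0.55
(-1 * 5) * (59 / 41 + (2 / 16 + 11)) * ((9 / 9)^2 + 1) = -20605 / 164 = -125.64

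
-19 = -19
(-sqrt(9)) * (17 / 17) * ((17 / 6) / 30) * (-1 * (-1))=-17 / 60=-0.28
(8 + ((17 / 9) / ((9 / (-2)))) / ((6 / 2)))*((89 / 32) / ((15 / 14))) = 118993 / 5832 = 20.40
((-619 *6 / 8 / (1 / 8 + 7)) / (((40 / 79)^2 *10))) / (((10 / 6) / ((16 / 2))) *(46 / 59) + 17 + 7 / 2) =-683782683 / 555902000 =-1.23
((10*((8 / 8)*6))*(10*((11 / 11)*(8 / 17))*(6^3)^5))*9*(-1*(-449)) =9120084108823756800 / 17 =536475535813162164.71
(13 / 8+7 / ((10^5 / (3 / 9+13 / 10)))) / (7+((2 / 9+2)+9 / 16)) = 14626029 / 88062500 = 0.17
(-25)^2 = 625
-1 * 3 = -3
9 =9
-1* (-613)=613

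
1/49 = 0.02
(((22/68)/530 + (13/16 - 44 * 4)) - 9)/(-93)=4425397/2234480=1.98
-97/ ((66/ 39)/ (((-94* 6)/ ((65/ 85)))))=465018/ 11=42274.36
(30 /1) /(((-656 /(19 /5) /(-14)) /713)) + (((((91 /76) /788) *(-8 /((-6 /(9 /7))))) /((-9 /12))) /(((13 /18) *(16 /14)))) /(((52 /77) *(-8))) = 442971492747 /255362432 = 1734.68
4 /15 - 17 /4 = -3.98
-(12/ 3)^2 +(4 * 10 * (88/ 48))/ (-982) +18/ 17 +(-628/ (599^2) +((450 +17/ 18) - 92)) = 18540550845407/ 53908415046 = 343.93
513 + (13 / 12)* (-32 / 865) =1331131 / 2595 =512.96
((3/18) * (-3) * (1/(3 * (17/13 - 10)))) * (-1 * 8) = -52/339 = -0.15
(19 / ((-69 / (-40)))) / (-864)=-95 / 7452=-0.01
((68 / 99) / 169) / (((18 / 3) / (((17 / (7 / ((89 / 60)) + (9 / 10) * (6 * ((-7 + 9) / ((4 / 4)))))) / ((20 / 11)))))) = 25721 / 63024156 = 0.00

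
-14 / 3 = -4.67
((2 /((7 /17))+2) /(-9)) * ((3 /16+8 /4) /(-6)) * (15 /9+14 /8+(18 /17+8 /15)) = 1703 /1224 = 1.39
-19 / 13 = -1.46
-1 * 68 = -68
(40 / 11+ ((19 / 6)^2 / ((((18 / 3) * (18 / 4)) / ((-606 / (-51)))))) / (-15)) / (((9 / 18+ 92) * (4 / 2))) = 4556129 / 252197550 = 0.02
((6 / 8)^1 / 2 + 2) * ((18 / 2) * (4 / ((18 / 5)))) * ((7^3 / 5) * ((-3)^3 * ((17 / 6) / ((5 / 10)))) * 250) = -124637625 / 2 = -62318812.50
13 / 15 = 0.87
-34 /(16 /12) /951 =-17 /634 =-0.03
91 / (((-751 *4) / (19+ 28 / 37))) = -0.60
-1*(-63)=63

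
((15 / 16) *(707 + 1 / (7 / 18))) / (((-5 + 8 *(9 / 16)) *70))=-14901 / 784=-19.01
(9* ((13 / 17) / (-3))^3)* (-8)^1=17576 / 14739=1.19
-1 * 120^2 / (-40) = 360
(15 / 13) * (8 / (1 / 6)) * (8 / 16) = 360 / 13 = 27.69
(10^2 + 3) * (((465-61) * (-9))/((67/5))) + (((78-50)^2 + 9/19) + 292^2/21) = -617631053/26733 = -23103.69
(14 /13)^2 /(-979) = -196 /165451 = -0.00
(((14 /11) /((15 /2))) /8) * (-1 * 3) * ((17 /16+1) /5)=-21 /800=-0.03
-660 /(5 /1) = -132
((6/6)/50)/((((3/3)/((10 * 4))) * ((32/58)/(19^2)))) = 10469/20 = 523.45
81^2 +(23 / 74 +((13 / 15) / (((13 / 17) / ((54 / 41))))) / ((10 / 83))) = 498615151 / 75850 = 6573.70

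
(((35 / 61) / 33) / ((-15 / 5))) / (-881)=35 / 5320359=0.00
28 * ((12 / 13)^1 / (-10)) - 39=-41.58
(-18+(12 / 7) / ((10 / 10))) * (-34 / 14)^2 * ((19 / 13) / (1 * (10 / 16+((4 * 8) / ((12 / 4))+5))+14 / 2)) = -15023376 / 2492581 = -6.03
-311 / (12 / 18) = -933 / 2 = -466.50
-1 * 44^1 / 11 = -4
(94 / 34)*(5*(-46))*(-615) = 6648150 / 17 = 391067.65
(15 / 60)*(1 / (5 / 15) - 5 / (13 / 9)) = -0.12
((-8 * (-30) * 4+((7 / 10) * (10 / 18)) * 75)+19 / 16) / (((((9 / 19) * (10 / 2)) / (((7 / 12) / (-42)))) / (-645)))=38837729 / 10368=3745.92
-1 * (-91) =91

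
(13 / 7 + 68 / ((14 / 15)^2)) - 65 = 731 / 49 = 14.92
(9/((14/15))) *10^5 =6750000/7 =964285.71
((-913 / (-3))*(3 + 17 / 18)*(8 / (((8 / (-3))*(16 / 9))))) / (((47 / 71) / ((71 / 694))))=-326772743 / 1043776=-313.07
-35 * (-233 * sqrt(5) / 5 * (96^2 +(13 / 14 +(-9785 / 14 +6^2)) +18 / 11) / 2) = 76748336 * sqrt(5) / 11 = 15601317.86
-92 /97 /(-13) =92 /1261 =0.07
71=71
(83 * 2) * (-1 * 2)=-332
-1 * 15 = -15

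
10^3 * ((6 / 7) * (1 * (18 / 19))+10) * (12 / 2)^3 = 310608000 / 133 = 2335398.50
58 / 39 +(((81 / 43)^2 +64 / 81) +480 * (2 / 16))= 128162455 / 1946997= 65.83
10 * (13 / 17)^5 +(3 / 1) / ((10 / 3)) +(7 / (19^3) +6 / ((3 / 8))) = 1900626317237 / 97387991630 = 19.52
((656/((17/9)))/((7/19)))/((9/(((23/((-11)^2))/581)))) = 286672/8365819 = 0.03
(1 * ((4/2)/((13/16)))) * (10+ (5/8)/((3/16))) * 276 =117760/13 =9058.46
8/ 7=1.14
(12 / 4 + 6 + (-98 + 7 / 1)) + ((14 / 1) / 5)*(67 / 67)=-396 / 5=-79.20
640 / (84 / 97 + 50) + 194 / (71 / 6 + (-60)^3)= 40222764572 / 3197056843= 12.58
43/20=2.15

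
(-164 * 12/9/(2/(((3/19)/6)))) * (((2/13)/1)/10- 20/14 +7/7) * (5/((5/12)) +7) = 30832/1365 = 22.59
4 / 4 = 1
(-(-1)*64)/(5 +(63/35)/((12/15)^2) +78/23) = 23552/4123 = 5.71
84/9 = 28/3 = 9.33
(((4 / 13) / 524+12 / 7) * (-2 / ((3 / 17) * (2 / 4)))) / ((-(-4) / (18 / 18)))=-347531 / 35763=-9.72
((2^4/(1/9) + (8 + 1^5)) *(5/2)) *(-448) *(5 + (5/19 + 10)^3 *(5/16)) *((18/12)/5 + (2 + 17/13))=-18898042995405/89167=-211939876.81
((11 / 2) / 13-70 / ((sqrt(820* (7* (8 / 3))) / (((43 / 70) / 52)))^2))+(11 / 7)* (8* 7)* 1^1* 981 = 750344000800853 / 8691737600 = 86328.42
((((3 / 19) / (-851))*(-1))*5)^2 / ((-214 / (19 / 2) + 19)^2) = 225 / 3250938289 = 0.00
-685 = -685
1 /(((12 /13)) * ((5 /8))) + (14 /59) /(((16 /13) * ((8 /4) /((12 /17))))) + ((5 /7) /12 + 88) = 3154567 /35105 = 89.86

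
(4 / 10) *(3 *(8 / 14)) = 0.69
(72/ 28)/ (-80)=-0.03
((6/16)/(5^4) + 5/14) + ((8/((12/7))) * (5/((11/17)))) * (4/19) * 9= 502416889/7315000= 68.68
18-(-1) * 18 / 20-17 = 19 / 10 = 1.90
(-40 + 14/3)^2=11236/9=1248.44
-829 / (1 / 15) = -12435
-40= -40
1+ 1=2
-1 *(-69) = 69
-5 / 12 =-0.42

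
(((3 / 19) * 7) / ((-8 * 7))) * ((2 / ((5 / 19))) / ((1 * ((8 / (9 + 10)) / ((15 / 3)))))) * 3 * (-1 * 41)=219.09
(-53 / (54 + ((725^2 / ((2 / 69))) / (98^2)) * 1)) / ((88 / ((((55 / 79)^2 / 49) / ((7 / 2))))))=-204050 / 232822733037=-0.00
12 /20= 3 /5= 0.60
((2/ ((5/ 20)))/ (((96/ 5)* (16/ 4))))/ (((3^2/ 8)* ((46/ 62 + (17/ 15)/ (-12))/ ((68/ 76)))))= 26350/ 205941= 0.13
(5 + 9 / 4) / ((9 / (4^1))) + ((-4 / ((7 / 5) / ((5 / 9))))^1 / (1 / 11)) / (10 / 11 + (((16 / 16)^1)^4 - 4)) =11.57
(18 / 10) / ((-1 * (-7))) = 9 / 35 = 0.26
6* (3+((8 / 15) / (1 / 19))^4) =1067893382 / 16875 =63282.57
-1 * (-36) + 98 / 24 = 481 / 12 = 40.08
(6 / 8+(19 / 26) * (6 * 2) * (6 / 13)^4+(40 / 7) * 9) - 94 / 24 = 758816159 / 15594306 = 48.66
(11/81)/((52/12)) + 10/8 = 1799/1404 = 1.28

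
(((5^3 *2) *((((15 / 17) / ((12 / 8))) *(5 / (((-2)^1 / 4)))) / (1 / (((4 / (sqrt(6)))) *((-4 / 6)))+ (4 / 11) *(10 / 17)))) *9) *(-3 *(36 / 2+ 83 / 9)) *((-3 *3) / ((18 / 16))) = 2069760000000 / 892963+ 3628548000000 *sqrt(6) / 892963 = 12271338.35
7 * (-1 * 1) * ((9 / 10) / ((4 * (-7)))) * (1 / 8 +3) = 45 / 64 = 0.70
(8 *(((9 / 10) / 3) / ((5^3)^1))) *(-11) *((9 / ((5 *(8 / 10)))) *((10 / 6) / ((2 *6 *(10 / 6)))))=-99 / 2500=-0.04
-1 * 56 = -56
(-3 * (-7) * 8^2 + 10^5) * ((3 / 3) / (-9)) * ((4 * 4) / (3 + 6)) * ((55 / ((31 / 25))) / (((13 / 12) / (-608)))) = 5422309376000 / 10881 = 498328221.30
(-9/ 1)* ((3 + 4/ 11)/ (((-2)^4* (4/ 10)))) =-1665/ 352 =-4.73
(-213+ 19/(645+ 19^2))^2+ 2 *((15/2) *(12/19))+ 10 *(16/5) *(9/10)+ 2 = 4365029362431/96143420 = 45401.23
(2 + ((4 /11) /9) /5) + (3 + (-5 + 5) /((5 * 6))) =2479 /495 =5.01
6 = 6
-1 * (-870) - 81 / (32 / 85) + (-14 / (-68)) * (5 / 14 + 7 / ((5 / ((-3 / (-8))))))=655.03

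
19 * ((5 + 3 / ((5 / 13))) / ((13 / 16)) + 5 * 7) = 62681 / 65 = 964.32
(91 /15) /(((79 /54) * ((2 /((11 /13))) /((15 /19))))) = 2079 /1501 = 1.39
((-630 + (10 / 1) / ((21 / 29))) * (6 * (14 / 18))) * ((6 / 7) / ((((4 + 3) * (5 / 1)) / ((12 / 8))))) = -5176 / 49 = -105.63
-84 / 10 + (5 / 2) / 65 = -1087 / 130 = -8.36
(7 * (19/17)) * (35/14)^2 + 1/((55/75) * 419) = 15325945/313412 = 48.90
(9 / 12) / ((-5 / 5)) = -3 / 4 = -0.75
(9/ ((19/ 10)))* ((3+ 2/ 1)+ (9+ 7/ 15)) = 1302/ 19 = 68.53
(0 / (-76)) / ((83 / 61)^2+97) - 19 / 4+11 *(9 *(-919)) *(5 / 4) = -113731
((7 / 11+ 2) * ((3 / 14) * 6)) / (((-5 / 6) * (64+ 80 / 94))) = -12267 / 195580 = -0.06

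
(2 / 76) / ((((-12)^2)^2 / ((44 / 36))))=0.00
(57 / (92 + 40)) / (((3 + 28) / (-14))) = -133 / 682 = -0.20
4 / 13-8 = -100 / 13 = -7.69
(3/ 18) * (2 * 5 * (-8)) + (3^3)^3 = 59009/ 3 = 19669.67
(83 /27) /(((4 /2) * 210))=83 /11340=0.01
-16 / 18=-8 / 9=-0.89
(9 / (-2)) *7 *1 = -31.50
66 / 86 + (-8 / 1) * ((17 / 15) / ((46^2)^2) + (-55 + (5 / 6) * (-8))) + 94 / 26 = 2335748865197 / 4692933570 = 497.72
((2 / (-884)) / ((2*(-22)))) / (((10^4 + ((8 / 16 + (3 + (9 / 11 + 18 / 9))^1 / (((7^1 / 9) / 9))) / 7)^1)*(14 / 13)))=7 / 1467500520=0.00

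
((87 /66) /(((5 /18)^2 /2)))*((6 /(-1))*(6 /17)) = -338256 /4675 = -72.35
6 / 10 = 3 / 5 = 0.60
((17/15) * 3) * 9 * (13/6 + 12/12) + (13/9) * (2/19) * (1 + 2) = 55493/570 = 97.36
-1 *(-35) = 35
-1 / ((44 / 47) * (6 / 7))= -329 / 264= -1.25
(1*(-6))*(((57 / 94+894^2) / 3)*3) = -225384723 / 47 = -4795419.64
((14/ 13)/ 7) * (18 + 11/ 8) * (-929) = -143995/ 52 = -2769.13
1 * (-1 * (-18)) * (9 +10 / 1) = 342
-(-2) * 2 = 4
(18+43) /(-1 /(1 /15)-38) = -61 /53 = -1.15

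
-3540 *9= -31860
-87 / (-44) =87 / 44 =1.98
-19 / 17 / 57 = -1 / 51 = -0.02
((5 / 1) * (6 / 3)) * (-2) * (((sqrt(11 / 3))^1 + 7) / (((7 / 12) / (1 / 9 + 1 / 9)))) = -160 / 3-160 * sqrt(33) / 63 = -67.92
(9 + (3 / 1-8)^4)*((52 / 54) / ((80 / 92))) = 94783 / 135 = 702.10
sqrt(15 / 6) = sqrt(10) / 2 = 1.58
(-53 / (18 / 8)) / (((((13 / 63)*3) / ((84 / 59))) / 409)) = -16994768 / 767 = -22157.46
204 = 204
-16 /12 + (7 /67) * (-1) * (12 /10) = -1466 /1005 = -1.46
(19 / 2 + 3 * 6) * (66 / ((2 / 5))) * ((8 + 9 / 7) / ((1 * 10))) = 117975 / 28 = 4213.39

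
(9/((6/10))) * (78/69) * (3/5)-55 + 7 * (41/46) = -1775/46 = -38.59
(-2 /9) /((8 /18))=-1 /2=-0.50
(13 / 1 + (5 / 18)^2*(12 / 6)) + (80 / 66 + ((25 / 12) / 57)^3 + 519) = 1877529276803 / 3520148544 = 533.37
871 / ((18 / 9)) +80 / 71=62001 / 142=436.63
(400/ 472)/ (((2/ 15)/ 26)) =9750/ 59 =165.25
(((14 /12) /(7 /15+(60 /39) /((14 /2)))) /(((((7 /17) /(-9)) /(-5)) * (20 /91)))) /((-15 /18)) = -3800979 /3748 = -1014.14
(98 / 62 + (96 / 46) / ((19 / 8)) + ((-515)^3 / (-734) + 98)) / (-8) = -1851395501107 / 79547984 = -23273.95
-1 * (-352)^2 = -123904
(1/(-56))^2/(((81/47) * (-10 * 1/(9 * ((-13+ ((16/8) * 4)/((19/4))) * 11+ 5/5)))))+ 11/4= 2476217/893760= 2.77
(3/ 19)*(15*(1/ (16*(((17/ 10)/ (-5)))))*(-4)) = 1125/ 646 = 1.74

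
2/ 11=0.18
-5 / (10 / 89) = -89 / 2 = -44.50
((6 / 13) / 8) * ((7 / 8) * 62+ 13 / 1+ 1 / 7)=5661 / 1456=3.89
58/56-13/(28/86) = -1089/28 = -38.89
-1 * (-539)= 539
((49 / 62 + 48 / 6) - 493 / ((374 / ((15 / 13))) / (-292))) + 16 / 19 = 76437401 / 168454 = 453.76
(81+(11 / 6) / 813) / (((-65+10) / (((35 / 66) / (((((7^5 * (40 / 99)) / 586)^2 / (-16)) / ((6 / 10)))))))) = 43613266527 / 781130535500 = 0.06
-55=-55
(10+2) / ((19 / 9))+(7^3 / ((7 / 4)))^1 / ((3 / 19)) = 71080 / 57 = 1247.02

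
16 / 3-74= -206 / 3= -68.67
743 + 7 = 750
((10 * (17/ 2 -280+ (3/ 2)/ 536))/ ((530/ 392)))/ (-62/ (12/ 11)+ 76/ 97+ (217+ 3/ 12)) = -8300021310/ 666298987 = -12.46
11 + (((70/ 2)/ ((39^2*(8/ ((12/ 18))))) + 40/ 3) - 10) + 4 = 334655/ 18252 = 18.34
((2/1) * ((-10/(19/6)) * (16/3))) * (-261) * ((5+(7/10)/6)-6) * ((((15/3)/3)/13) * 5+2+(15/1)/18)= -6664432/247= -26981.51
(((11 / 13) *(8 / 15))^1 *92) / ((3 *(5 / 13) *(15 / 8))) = 64768 / 3375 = 19.19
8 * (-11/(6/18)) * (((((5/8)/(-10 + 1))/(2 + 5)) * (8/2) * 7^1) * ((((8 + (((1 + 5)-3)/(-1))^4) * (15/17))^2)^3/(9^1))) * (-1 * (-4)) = 184504304269271250000/24137569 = 7643864395344.50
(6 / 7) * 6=36 / 7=5.14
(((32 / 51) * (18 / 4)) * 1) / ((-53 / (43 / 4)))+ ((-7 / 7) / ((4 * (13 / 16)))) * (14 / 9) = -110828 / 105417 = -1.05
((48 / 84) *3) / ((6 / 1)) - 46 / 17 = -288 / 119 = -2.42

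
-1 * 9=-9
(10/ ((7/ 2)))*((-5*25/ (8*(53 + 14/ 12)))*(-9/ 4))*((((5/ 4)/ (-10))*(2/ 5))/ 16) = -135/ 23296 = -0.01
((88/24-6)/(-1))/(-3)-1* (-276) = 2477/9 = 275.22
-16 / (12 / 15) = -20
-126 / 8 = -63 / 4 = -15.75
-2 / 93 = -0.02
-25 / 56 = -0.45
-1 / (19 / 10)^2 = -100 / 361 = -0.28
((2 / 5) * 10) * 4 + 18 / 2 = 25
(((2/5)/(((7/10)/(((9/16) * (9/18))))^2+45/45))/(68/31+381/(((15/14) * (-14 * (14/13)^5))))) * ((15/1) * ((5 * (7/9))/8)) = -492361065000/18632591030789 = -0.03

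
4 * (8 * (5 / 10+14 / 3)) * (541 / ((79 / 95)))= 25491920 / 237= 107560.84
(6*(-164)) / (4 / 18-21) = 47.36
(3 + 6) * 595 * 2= 10710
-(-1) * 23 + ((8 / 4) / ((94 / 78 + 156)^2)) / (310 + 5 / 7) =626799266773 / 27252141725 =23.00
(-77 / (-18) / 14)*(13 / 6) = 143 / 216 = 0.66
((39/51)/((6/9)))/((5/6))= 117/85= 1.38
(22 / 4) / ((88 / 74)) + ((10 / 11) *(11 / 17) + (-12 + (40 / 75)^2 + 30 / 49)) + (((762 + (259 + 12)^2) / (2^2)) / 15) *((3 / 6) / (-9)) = -41943779 / 562275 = -74.60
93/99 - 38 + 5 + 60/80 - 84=-15221/132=-115.31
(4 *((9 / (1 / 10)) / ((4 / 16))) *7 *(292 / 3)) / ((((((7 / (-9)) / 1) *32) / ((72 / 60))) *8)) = -5913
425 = 425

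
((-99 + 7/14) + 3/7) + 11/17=-23187/238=-97.42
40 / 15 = 8 / 3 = 2.67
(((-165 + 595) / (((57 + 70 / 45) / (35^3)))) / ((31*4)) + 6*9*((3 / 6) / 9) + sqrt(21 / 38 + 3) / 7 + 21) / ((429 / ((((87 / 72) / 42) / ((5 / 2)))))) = 29*sqrt(570) / 95855760 + 73596113 / 1070400240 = 0.07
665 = 665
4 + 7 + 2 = 13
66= 66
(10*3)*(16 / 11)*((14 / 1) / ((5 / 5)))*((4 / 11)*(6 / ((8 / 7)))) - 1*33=1133.28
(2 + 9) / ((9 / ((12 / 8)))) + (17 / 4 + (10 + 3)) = 229 / 12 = 19.08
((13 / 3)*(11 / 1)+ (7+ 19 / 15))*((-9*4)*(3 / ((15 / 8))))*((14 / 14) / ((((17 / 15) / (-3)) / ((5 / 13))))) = 724896 / 221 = 3280.07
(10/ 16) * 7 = 35/ 8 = 4.38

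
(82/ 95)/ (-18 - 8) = -41/ 1235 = -0.03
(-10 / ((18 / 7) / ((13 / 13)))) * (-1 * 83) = 2905 / 9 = 322.78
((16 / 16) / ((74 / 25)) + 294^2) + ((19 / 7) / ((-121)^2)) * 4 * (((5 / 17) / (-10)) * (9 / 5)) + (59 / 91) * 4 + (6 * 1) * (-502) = 699147883214171 / 8380361990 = 83426.93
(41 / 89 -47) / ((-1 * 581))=4142 / 51709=0.08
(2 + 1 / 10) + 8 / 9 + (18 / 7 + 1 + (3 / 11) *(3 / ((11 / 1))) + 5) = 886913 / 76230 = 11.63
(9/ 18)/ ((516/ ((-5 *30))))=-0.15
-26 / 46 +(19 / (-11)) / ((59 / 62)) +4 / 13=-402195 / 194051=-2.07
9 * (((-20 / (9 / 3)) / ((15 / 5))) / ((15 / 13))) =-52 / 3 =-17.33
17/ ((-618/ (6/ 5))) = -0.03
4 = 4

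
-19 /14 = -1.36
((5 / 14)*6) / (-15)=-0.14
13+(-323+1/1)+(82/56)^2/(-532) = -128881873/417088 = -309.00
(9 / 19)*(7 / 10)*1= 63 / 190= 0.33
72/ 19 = 3.79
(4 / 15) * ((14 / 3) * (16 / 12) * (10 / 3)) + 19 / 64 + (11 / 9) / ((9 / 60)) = 72451 / 5184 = 13.98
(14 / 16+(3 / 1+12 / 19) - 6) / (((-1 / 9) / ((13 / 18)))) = 2951 / 304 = 9.71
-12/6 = -2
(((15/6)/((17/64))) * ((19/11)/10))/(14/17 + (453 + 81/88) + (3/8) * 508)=2432/965285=0.00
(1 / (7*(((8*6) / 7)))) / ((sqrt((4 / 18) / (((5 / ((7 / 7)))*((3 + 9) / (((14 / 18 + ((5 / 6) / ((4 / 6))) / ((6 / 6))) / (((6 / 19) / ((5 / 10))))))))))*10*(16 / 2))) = 9*sqrt(13870) / 443840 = 0.00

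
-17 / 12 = -1.42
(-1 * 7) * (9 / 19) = -63 / 19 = -3.32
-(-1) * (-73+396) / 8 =323 / 8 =40.38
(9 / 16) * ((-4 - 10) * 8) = -63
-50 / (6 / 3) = -25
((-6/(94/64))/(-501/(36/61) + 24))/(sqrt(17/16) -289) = -626688/36572142571 -9216 * sqrt(17)/621726423707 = -0.00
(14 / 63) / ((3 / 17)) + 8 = 250 / 27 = 9.26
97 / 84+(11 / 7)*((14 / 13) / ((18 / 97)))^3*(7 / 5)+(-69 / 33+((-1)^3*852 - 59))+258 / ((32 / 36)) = -236388128479 / 1233242010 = -191.68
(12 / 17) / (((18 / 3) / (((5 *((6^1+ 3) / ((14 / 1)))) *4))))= 1.51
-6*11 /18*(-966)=3542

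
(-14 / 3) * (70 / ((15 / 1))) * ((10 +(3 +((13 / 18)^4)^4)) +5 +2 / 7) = -108842425276398425403505 / 273238944967337066496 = -398.34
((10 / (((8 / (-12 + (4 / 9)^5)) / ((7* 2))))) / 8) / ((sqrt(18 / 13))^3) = -80485405* sqrt(26) / 25509168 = -16.09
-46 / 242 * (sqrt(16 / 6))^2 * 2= -368 / 363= -1.01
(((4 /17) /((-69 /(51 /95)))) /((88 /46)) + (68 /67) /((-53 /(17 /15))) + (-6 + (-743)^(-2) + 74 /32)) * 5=-364819651880363 /19665990421968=-18.55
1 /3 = 0.33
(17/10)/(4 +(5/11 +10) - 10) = 187/490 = 0.38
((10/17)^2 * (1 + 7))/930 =80/26877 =0.00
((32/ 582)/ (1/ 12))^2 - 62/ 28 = -234335/ 131726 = -1.78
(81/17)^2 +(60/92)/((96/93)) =4963281/212704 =23.33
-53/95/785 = -0.00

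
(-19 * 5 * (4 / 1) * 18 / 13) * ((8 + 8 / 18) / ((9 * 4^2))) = -3610 / 117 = -30.85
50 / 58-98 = -2817 / 29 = -97.14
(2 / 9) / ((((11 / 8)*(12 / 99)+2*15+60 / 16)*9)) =8 / 10989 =0.00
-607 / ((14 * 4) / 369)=-223983 / 56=-3999.70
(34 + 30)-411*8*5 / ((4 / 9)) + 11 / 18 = -664657 / 18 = -36925.39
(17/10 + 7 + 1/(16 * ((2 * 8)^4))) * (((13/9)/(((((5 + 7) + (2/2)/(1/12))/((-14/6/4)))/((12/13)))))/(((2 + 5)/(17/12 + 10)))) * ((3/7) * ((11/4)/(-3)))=68738882927/380507258880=0.18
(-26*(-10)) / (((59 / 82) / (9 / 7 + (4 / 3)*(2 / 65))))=594008 / 1239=479.43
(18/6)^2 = 9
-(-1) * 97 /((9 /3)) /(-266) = -97 /798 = -0.12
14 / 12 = 7 / 6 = 1.17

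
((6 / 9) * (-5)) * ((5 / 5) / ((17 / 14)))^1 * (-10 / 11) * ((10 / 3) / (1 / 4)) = 56000 / 1683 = 33.27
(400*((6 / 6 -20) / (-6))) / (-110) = -380 / 33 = -11.52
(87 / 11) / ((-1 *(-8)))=87 / 88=0.99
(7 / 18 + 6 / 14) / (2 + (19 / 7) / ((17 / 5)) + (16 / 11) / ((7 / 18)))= 19261 / 154062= 0.13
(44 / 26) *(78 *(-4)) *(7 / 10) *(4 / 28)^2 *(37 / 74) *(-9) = 1188 / 35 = 33.94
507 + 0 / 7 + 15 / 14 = 7113 / 14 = 508.07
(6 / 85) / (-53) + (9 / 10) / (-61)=-8841 / 549610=-0.02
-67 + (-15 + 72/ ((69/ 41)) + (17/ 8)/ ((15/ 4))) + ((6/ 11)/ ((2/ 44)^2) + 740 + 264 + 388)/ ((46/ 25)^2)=310831/ 690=450.48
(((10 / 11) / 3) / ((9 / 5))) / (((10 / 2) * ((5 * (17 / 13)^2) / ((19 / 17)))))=6422 / 1459161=0.00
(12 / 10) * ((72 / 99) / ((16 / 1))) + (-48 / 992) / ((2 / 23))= -3423 / 6820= -0.50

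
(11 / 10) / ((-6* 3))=-11 / 180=-0.06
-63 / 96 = -21 / 32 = -0.66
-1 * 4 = -4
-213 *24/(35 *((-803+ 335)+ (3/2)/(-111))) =0.31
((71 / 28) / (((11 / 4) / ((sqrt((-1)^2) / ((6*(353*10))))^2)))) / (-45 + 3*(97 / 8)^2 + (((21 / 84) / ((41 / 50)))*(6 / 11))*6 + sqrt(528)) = 44481232756 / 8563344816678452581725 - 1344369664*sqrt(33) / 25690034450035357745175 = 0.00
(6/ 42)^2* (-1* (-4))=4/ 49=0.08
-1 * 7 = -7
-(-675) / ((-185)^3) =-27 / 253265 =-0.00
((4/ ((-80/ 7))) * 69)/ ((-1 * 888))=161/ 5920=0.03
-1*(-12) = 12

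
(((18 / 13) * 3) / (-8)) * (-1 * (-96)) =-648 / 13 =-49.85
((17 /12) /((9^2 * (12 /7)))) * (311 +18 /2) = 2380 /729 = 3.26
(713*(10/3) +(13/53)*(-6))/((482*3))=188828/114957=1.64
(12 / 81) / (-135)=-4 / 3645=-0.00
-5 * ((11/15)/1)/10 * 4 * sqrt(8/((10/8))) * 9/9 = -88 * sqrt(10)/75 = -3.71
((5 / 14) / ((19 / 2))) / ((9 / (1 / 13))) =5 / 15561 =0.00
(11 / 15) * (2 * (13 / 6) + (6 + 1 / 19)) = 6512 / 855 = 7.62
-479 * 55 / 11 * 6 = -14370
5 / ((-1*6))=-5 / 6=-0.83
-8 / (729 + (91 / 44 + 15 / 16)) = -1408 / 128833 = -0.01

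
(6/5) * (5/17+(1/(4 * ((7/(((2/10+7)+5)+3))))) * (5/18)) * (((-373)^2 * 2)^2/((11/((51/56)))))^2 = 18210997351360904740437243/830060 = 21939374685397326386.57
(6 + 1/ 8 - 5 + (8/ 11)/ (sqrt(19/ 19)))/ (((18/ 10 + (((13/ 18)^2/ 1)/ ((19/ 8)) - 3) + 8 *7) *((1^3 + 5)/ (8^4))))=6689520/ 291071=22.98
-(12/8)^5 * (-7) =1701/32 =53.16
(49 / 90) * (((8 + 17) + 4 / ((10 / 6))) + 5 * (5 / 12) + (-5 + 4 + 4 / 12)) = 84721 / 5400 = 15.69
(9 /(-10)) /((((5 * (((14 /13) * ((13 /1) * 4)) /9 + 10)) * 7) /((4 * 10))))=-162 /2555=-0.06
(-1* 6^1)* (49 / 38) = -147 / 19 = -7.74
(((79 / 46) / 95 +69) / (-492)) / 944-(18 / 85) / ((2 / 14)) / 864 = -0.00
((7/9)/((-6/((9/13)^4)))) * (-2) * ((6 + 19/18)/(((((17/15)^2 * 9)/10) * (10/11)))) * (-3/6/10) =-1320165/66033032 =-0.02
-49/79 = -0.62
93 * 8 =744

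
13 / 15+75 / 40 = 329 / 120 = 2.74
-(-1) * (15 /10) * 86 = 129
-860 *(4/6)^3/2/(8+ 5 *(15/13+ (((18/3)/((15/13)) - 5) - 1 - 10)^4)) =-5590000/2985176781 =-0.00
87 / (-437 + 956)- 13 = -2220 / 173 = -12.83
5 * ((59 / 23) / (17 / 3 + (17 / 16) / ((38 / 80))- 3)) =33630 / 12857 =2.62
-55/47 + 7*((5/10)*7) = 2193/94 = 23.33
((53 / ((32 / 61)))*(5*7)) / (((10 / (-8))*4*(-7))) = 3233 / 32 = 101.03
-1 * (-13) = 13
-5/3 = -1.67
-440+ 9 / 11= -4831 / 11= -439.18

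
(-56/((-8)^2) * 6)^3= -9261/64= -144.70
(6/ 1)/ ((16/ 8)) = 3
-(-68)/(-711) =-68/711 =-0.10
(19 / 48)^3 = 6859 / 110592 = 0.06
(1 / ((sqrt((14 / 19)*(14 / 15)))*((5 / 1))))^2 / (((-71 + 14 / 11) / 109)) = -68343 / 751660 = -0.09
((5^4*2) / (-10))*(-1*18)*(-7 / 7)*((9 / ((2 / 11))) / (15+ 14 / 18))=-1002375 / 142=-7058.98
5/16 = 0.31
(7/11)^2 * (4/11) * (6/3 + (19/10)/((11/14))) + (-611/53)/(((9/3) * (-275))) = 38677501/58197975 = 0.66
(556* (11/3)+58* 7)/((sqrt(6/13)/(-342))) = -139346* sqrt(78) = -1230670.55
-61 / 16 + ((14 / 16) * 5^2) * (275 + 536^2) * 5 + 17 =503249461 / 16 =31453091.31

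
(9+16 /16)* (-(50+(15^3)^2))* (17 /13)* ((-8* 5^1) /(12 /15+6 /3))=193641475000 /91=2127928296.70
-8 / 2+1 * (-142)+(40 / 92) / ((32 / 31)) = -53573 / 368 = -145.58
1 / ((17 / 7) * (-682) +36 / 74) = -259 / 428852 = -0.00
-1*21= -21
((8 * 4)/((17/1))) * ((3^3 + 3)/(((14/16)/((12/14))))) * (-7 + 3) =-184320/833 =-221.27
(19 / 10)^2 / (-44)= -361 / 4400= -0.08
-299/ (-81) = 299/ 81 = 3.69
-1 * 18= -18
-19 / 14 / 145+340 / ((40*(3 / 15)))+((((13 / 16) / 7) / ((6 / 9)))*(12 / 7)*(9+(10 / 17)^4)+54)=470995316973 / 4747333640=99.21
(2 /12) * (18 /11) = 0.27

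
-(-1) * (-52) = -52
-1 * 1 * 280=-280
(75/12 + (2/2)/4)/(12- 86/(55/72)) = -715/11064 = -0.06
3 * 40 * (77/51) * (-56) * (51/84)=-6160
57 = 57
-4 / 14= -2 / 7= -0.29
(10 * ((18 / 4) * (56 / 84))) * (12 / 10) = 36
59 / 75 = 0.79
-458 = -458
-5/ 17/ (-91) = 5/ 1547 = 0.00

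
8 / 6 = 1.33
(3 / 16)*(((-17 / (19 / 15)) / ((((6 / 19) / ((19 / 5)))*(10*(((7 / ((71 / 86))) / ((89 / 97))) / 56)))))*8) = -6123111 / 41710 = -146.80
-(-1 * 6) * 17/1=102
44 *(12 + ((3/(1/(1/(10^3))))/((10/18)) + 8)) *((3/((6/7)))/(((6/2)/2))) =7702079/3750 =2053.89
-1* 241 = -241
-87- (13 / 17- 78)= -166 / 17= -9.76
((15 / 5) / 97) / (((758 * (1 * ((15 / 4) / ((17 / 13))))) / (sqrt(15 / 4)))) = 0.00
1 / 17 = 0.06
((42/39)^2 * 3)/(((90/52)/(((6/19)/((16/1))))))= 49/1235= 0.04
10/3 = 3.33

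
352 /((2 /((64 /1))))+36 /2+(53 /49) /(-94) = 51964839 /4606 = 11281.99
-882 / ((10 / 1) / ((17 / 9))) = -833 / 5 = -166.60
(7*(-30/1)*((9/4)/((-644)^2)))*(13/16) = -1755/1895936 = -0.00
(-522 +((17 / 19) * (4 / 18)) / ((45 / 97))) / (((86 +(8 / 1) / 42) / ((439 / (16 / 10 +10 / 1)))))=-3083365229 / 13463685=-229.01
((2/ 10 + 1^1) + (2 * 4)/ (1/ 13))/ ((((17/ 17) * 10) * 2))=263/ 50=5.26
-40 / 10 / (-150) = 2 / 75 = 0.03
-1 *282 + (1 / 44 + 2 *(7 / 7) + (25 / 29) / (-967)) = -279.98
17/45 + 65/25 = 134/45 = 2.98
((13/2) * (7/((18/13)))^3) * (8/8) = 839.89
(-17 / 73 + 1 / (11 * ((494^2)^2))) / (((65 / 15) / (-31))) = 1035696123619947 / 621679709880944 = 1.67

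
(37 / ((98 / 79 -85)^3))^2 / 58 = 332786726608249 / 4868495819542586248736602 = 0.00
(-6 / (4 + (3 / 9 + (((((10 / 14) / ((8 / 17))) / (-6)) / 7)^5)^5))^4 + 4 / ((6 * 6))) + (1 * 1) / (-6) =-6412986567480778558837390237122115439062128675031998011907886605042266180145592767364316925569019212850230298043383534202113697102263611911516222793775734937591105615386383018801455107914568546283914438059422462607278200383592988476498383434281472606192113603725872214250093378577283551062667888242046420971589869419419947359901618870288689 / 88367513692908769882365773570023460890285487882019912138075688010584526675562774173698627437010737407715771645895697014953272724324625874291475079491280103627871659082941551963234024288839466532667773825886809196550156657525485773416356254433030853165042865139467710195701225031833757448717450319306846273898491457659359843561681891976025458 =-0.07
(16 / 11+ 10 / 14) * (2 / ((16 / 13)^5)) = 1.54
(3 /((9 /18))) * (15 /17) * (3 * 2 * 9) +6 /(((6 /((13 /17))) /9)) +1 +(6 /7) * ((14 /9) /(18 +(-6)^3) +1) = 10412582 /35343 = 294.62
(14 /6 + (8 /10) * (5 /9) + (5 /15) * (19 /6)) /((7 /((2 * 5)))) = 115 /21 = 5.48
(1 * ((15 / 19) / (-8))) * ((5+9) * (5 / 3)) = -2.30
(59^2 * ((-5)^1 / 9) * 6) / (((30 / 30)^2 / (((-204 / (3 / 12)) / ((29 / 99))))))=937363680 / 29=32322885.52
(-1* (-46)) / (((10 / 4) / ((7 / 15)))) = 644 / 75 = 8.59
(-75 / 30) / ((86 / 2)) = -0.06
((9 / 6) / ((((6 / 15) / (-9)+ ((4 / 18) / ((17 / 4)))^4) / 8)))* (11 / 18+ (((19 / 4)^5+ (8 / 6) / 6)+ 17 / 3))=-20407548979637325 / 31168803328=-654742.78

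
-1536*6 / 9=-1024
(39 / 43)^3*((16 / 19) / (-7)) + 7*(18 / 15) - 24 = -829551138 / 52872155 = -15.69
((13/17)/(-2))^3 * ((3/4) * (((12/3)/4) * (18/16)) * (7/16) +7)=-8289281/20123648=-0.41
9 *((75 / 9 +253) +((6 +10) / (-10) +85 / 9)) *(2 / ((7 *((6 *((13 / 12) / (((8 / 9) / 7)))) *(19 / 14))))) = 775232 / 77805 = 9.96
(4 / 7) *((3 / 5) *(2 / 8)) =3 / 35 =0.09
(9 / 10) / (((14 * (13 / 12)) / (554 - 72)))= 13014 / 455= 28.60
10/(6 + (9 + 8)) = 10/23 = 0.43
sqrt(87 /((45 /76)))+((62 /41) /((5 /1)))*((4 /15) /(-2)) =-124 /3075+2*sqrt(8265) /15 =12.08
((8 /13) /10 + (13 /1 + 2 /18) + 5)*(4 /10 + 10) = 42524 /225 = 189.00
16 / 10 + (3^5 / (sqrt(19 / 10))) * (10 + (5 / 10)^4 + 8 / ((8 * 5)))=8 / 5 + 199503 * sqrt(190) / 1520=1810.78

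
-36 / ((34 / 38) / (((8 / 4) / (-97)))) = 1368 / 1649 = 0.83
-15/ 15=-1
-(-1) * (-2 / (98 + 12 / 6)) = -1 / 50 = -0.02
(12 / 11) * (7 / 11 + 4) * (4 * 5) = 12240 / 121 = 101.16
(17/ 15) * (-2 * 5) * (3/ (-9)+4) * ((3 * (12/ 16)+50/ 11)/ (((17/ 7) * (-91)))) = 23/ 18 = 1.28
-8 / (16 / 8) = -4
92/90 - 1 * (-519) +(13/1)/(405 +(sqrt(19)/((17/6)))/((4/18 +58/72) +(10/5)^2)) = 5539313898926/10651414045 - 320008 * sqrt(19)/57517635843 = 520.05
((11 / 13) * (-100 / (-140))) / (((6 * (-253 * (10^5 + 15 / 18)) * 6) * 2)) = -1 / 3013945116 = -0.00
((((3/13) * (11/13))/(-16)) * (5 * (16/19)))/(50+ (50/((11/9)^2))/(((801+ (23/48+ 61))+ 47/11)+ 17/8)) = -166532421/162165935750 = -0.00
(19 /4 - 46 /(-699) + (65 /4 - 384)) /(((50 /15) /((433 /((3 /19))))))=-2087115857 /6990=-298585.96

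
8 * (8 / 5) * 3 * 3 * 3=1728 / 5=345.60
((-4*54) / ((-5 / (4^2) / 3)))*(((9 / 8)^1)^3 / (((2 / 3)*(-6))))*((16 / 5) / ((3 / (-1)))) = 19683 / 25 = 787.32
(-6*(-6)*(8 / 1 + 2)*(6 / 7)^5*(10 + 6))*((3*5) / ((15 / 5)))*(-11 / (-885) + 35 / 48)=9798693120 / 991613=9881.57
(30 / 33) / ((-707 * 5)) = -2 / 7777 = -0.00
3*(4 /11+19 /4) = 675 /44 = 15.34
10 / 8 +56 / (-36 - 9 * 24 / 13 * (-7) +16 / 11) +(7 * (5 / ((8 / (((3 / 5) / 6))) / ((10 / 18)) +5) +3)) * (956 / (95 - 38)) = 35557911667 / 99300156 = 358.09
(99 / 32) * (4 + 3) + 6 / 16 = 705 / 32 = 22.03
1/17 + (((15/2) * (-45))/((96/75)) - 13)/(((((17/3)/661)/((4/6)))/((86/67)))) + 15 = -503011629/18224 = -27601.60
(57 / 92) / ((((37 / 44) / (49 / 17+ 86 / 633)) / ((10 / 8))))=33940555 / 12210148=2.78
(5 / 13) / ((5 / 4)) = 4 / 13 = 0.31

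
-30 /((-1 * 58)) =15 /29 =0.52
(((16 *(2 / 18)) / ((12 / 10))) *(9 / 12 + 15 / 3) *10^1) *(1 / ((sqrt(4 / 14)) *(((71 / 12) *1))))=4600 *sqrt(14) / 639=26.94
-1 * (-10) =10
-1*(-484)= 484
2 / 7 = 0.29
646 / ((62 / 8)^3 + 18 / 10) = 1.38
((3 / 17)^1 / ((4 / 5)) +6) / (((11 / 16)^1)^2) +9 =45585 / 2057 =22.16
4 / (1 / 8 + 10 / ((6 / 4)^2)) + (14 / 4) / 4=4607 / 2632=1.75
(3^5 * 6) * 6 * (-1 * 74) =-647352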